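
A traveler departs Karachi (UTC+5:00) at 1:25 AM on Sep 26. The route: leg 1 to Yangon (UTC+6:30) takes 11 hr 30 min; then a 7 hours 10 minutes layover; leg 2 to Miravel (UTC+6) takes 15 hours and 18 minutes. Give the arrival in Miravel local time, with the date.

Convert departure to UTC: 1:25 AM − 5:00 = 8:25 PM UTC on Sep 25.
Add 11 hours 30 minutes leg 1 → 7:55 AM UTC (Sep 26).
Add 7 hours 10 minutes layover in Yangon → 3:05 PM UTC.
Add 15 hours 18 minutes leg 2 → 6:23 AM UTC (Sep 27).
Miravel is UTC+6:00, so local arrival = 6:23 AM + 6:00 = 12:23 PM on Sep 27.

12:23 PM on Sep 27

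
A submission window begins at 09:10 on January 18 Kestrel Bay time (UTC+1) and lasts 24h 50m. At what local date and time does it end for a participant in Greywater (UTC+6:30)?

Convert start to UTC: 09:10 − 1:00 = 08:10 UTC on Jan 18.
Add 24 hours and 50 minutes duration → 09:00 UTC (Jan 19).
Greywater is UTC+6:30, so local end time = 09:00 + 6:30 = 15:30 on Jan 19.

15:30 on January 19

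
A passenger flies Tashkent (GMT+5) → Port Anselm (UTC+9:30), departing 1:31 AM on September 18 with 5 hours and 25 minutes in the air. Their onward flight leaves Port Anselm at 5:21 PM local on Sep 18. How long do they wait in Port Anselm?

Convert departure to UTC: 1:31 AM − 5:00 = 8:31 PM UTC on Sep 17.
Add 5 hours 25 minutes flight time → 1:56 AM UTC (Sep 18).
Port Anselm is UTC+9:30, so local arrival = 1:56 AM + 9:30 = 11:26 AM on Sep 18.
Layover = 5:21 PM − 11:26 AM = 5 hours 55 minutes.

5 hours 55 minutes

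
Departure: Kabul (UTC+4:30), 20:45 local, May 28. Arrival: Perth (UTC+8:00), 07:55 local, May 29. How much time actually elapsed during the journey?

Departure in UTC: 20:45 − 4:30 = 16:15 on May 28.
Arrival in UTC: 07:55 − 8:00 = 23:55 on May 28.
Elapsed = 23:55 − 16:15 = 7 hours 40 minutes.

7 hours 40 minutes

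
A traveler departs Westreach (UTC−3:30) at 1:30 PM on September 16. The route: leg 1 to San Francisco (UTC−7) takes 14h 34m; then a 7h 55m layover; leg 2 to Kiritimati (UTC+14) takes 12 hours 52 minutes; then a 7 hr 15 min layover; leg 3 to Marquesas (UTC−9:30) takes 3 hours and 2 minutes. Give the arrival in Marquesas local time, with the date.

Convert departure to UTC: 1:30 PM + 3:30 = 5:00 PM UTC on Sep 16.
Add 14 hours and 34 minutes leg 1 → 7:34 AM UTC (Sep 17).
Add 7 hours 55 minutes layover in San Francisco → 3:29 PM UTC.
Add 12 hours and 52 minutes leg 2 → 4:21 AM UTC (Sep 18).
Add 7 hours and 15 minutes layover in Kiritimati → 11:36 AM UTC.
Add 3 hours 2 minutes leg 3 → 2:38 PM UTC.
Marquesas is UTC−9:30, so local arrival = 2:38 PM − 9:30 = 5:08 AM on Sep 18.

5:08 AM on September 18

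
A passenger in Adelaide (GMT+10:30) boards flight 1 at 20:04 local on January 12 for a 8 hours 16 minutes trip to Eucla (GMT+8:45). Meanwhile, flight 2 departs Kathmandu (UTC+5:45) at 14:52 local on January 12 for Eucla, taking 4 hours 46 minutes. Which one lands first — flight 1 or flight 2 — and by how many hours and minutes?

Flight 1 in UTC: 20:04 − 10:30 = 09:34 on Jan 12.
+8 hours and 16 minutes → arrive 17:50 UTC on Jan 12.
Flight 2 in UTC: 14:52 − 5:45 = 09:07 on Jan 12.
+4 hours and 46 minutes → arrive 13:53 UTC on Jan 12.
Flight 2 lands earlier by 3 hours 57 minutes.

the second, by 3 hours 57 minutes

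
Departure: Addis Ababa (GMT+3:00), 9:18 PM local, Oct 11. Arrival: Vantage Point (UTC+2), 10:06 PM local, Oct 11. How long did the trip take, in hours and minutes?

1 hour 48 minutes

Departure in UTC: 9:18 PM − 3:00 = 6:18 PM on Oct 11.
Arrival in UTC: 10:06 PM − 2:00 = 8:06 PM on Oct 11.
Elapsed = 8:06 PM − 6:18 PM = 1 hour 48 minutes.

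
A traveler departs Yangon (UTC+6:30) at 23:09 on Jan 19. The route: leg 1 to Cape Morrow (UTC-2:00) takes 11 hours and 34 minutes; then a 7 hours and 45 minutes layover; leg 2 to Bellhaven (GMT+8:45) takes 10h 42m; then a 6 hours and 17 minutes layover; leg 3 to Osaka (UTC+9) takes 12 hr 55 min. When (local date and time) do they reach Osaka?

Convert departure to UTC: 23:09 − 6:30 = 16:39 UTC on Jan 19.
Add 11 hours and 34 minutes leg 1 → 04:13 UTC (Jan 20).
Add 7 hours 45 minutes layover in Cape Morrow → 11:58 UTC.
Add 10 hours 42 minutes leg 2 → 22:40 UTC.
Add 6 hours and 17 minutes layover in Bellhaven → 04:57 UTC (Jan 21).
Add 12 hours and 55 minutes leg 3 → 17:52 UTC.
Osaka is UTC+9:00, so local arrival = 17:52 + 9:00 = 02:52 on Jan 22.

02:52 on January 22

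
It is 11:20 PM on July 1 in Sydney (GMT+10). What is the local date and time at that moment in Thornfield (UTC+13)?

2:20 AM on Jul 2

In UTC: 11:20 PM − 10:00 = 1:20 PM on Jul 1.
Thornfield is UTC+13:00: 1:20 PM + 13:00 = 2:20 AM on Jul 2.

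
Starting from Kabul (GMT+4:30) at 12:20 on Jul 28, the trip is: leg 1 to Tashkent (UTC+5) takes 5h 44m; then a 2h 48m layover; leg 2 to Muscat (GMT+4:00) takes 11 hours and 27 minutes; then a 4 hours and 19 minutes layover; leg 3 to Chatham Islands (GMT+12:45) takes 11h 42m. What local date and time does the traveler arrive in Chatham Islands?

Convert departure to UTC: 12:20 − 4:30 = 07:50 UTC on Jul 28.
Add 5 hours 44 minutes leg 1 → 13:34 UTC.
Add 2 hours and 48 minutes layover in Tashkent → 16:22 UTC.
Add 11 hours 27 minutes leg 2 → 03:49 UTC (Jul 29).
Add 4 hours and 19 minutes layover in Muscat → 08:08 UTC.
Add 11 hours 42 minutes leg 3 → 19:50 UTC.
Chatham Islands is UTC+12:45, so local arrival = 19:50 + 12:45 = 08:35 on Jul 30.

08:35 on Jul 30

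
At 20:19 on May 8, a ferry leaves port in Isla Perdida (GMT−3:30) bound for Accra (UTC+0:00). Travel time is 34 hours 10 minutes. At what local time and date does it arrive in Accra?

09:59 on May 10

Convert departure to UTC: 20:19 + 3:30 = 23:49 UTC on May 8.
Add 34 hours and 10 minutes travel time → 09:59 UTC (May 10).
Accra is UTC+0, so local arrival is the same: 09:59 on May 10.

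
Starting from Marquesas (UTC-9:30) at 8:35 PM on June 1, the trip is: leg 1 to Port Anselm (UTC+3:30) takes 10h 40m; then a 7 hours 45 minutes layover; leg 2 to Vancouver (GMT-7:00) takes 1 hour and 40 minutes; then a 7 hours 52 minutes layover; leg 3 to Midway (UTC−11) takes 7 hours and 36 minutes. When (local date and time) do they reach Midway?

Convert departure to UTC: 8:35 PM + 9:30 = 6:05 AM UTC on Jun 2.
Add 10 hours and 40 minutes leg 1 → 4:45 PM UTC.
Add 7 hours and 45 minutes layover in Port Anselm → 12:30 AM UTC (Jun 3).
Add 1 hour 40 minutes leg 2 → 2:10 AM UTC.
Add 7 hours and 52 minutes layover in Vancouver → 10:02 AM UTC.
Add 7 hours and 36 minutes leg 3 → 5:38 PM UTC.
Midway is UTC−11:00, so local arrival = 5:38 PM − 11:00 = 6:38 AM on Jun 3.

6:38 AM on June 3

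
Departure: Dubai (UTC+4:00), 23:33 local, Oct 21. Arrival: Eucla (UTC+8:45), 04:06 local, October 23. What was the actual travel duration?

Eucla is 4:45 ahead of Dubai.
Clock-face elapsed time (ignoring zones) is 28 hours 33 minutes.
Actual elapsed = 28 hours 33 minutes − 4:45 = 23 hours 48 minutes.

23 hours 48 minutes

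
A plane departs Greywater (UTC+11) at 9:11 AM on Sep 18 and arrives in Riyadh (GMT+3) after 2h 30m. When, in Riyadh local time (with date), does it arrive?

3:41 AM on September 18

Convert departure to UTC: 9:11 AM − 11:00 = 10:11 PM UTC on Sep 17.
Add 2 hours and 30 minutes travel time → 12:41 AM UTC (Sep 18).
Riyadh is UTC+3:00, so local arrival = 12:41 AM + 3:00 = 3:41 AM on Sep 18.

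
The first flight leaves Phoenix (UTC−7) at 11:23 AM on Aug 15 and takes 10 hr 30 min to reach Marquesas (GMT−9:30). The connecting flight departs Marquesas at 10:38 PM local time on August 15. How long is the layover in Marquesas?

Convert departure to UTC: 11:23 AM + 7:00 = 6:23 PM UTC on Aug 15.
Add 10 hours 30 minutes flight time → 4:53 AM UTC (Aug 16).
Marquesas is UTC−9:30, so local arrival = 4:53 AM − 9:30 = 7:23 PM on Aug 15.
Layover = 10:38 PM − 7:23 PM = 3 hours 15 minutes.

3 hours 15 minutes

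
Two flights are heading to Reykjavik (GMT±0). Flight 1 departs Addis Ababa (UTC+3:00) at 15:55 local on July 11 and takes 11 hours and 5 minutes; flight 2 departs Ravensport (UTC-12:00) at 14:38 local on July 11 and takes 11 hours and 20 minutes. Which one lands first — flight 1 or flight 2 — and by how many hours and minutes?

the first, by 13 hours 58 minutes

Flight 1 in UTC: 15:55 − 3:00 = 12:55 on Jul 11.
+11 hours and 5 minutes → arrive 00:00 UTC on Jul 12.
Flight 2 in UTC: 14:38 + 12:00 = 02:38 on Jul 12.
+11 hours 20 minutes → arrive 13:58 UTC on Jul 12.
Flight 1 lands earlier by 13 hours 58 minutes.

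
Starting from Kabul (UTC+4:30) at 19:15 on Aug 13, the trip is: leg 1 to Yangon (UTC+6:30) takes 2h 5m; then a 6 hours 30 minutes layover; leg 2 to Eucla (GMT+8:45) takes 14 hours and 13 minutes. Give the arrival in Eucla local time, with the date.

22:18 on August 14

Convert departure to UTC: 19:15 − 4:30 = 14:45 UTC on Aug 13.
Add 2 hours 5 minutes leg 1 → 16:50 UTC.
Add 6 hours and 30 minutes layover in Yangon → 23:20 UTC.
Add 14 hours and 13 minutes leg 2 → 13:33 UTC (Aug 14).
Eucla is UTC+8:45, so local arrival = 13:33 + 8:45 = 22:18 on Aug 14.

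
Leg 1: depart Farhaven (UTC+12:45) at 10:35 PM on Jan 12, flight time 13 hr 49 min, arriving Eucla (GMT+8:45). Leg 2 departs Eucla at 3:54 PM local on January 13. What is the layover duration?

7 hours 30 minutes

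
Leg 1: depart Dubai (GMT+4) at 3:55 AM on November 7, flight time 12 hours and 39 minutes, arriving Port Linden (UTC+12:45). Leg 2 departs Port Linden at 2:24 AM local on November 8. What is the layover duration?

Convert departure to UTC: 3:55 AM − 4:00 = 11:55 PM UTC on Nov 6.
Add 12 hours 39 minutes flight time → 12:34 PM UTC (Nov 7).
Port Linden is UTC+12:45, so local arrival = 12:34 PM + 12:45 = 1:19 AM on Nov 8.
Layover = 2:24 AM − 1:19 AM = 1 hour 5 minutes.

1 hour 5 minutes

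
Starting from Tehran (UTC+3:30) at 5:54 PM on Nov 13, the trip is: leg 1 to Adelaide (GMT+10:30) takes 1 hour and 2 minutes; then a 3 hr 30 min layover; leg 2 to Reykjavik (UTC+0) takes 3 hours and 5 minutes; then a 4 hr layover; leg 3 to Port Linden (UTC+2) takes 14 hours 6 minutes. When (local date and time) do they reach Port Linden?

Convert departure to UTC: 5:54 PM − 3:30 = 2:24 PM UTC on Nov 13.
Add 1 hour 2 minutes leg 1 → 3:26 PM UTC.
Add 3 hours and 30 minutes layover in Adelaide → 6:56 PM UTC.
Add 3 hours and 5 minutes leg 2 → 10:01 PM UTC.
Add 4 hours layover in Reykjavik → 2:01 AM UTC (Nov 14).
Add 14 hours 6 minutes leg 3 → 4:07 PM UTC.
Port Linden is UTC+2:00, so local arrival = 4:07 PM + 2:00 = 6:07 PM on Nov 14.

6:07 PM on Nov 14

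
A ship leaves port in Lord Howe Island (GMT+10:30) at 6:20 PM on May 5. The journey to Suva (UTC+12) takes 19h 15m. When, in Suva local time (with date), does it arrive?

3:05 PM on May 6

Convert departure to UTC: 6:20 PM − 10:30 = 7:50 AM UTC on May 5.
Add 19 hours and 15 minutes travel time → 3:05 AM UTC (May 6).
Suva is UTC+12:00, so local arrival = 3:05 AM + 12:00 = 3:05 PM on May 6.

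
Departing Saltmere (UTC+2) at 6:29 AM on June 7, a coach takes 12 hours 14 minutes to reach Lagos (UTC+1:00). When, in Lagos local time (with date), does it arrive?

5:43 PM on June 7

Convert departure to UTC: 6:29 AM − 2:00 = 4:29 AM UTC on Jun 7.
Add 12 hours and 14 minutes travel time → 4:43 PM UTC.
Lagos is UTC+1:00, so local arrival = 4:43 PM + 1:00 = 5:43 PM on Jun 7.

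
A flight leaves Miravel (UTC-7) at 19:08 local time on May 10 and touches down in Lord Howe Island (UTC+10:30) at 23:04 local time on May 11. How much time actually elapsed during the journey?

Departure in UTC: 19:08 + 7:00 = 02:08 on May 11.
Arrival in UTC: 23:04 − 10:30 = 12:34 on May 11.
Elapsed = 12:34 − 02:08 = 10 hours 26 minutes.

10 hours 26 minutes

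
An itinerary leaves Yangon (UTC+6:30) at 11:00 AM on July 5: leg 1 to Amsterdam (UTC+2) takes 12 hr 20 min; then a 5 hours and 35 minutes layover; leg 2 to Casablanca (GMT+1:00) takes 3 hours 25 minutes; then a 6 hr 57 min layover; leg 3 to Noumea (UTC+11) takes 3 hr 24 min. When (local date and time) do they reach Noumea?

11:11 PM on July 6

Convert departure to UTC: 11:00 AM − 6:30 = 4:30 AM UTC on Jul 5.
Add 12 hours 20 minutes leg 1 → 4:50 PM UTC.
Add 5 hours and 35 minutes layover in Amsterdam → 10:25 PM UTC.
Add 3 hours and 25 minutes leg 2 → 1:50 AM UTC (Jul 6).
Add 6 hours and 57 minutes layover in Casablanca → 8:47 AM UTC.
Add 3 hours 24 minutes leg 3 → 12:11 PM UTC.
Noumea is UTC+11:00, so local arrival = 12:11 PM + 11:00 = 11:11 PM on Jul 6.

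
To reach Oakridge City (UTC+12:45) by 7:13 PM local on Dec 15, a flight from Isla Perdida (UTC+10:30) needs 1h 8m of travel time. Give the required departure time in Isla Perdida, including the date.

Target arrival in UTC: 7:13 PM − 12:45 = 6:28 AM on Dec 15.
Subtract 1 hour 8 minutes → departure 5:20 AM UTC on Dec 15.
Isla Perdida is UTC+10:30: 5:20 AM + 10:30 = 3:50 PM on Dec 15.

3:50 PM on Dec 15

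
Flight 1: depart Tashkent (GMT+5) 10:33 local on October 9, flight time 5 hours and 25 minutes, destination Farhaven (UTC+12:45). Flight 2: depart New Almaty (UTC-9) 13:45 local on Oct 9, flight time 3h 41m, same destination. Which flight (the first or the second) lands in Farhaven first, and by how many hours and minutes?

the first, by 15 hours 28 minutes

Flight 1 in UTC: 10:33 − 5:00 = 05:33 on Oct 9.
+5 hours and 25 minutes → arrive 10:58 UTC on Oct 9.
Flight 2 in UTC: 13:45 + 9:00 = 22:45 on Oct 9.
+3 hours and 41 minutes → arrive 02:26 UTC on Oct 10.
Flight 1 lands earlier by 15 hours 28 minutes.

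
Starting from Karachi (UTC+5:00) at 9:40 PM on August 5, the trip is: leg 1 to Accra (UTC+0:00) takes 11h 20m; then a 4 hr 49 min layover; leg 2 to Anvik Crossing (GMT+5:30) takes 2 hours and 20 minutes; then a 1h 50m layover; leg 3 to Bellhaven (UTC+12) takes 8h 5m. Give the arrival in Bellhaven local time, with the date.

9:04 AM on August 7

Convert departure to UTC: 9:40 PM − 5:00 = 4:40 PM UTC on Aug 5.
Add 11 hours 20 minutes leg 1 → 4:00 AM UTC (Aug 6).
Add 4 hours and 49 minutes layover in Accra → 8:49 AM UTC.
Add 2 hours and 20 minutes leg 2 → 11:09 AM UTC.
Add 1 hour and 50 minutes layover in Anvik Crossing → 12:59 PM UTC.
Add 8 hours and 5 minutes leg 3 → 9:04 PM UTC.
Bellhaven is UTC+12:00, so local arrival = 9:04 PM + 12:00 = 9:04 AM on Aug 7.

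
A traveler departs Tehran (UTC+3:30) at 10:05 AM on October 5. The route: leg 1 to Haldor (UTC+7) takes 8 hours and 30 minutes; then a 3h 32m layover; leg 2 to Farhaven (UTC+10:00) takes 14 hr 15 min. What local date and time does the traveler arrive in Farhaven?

Convert departure to UTC: 10:05 AM − 3:30 = 6:35 AM UTC on Oct 5.
Add 8 hours 30 minutes leg 1 → 3:05 PM UTC.
Add 3 hours 32 minutes layover in Haldor → 6:37 PM UTC.
Add 14 hours and 15 minutes leg 2 → 8:52 AM UTC (Oct 6).
Farhaven is UTC+10:00, so local arrival = 8:52 AM + 10:00 = 6:52 PM on Oct 6.

6:52 PM on October 6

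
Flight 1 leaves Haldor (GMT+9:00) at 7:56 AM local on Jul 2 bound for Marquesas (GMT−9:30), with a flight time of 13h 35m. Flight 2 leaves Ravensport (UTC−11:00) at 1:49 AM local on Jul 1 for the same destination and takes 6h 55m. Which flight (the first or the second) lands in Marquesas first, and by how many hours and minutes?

the second, by 16 hours 47 minutes

Flight 1 in UTC: 7:56 AM − 9:00 = 10:56 PM on Jul 1.
+13 hours 35 minutes → arrive 12:31 PM UTC on Jul 2.
Flight 2 in UTC: 1:49 AM + 11:00 = 12:49 PM on Jul 1.
+6 hours 55 minutes → arrive 7:44 PM UTC on Jul 1.
Flight 2 lands earlier by 16 hours 47 minutes.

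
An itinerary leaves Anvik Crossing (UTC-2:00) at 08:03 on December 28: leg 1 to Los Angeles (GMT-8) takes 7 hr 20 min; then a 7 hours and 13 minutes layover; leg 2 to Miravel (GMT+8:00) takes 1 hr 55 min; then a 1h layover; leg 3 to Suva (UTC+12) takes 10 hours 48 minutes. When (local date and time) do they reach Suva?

Convert departure to UTC: 08:03 + 2:00 = 10:03 UTC on Dec 28.
Add 7 hours and 20 minutes leg 1 → 17:23 UTC.
Add 7 hours and 13 minutes layover in Los Angeles → 00:36 UTC (Dec 29).
Add 1 hour and 55 minutes leg 2 → 02:31 UTC.
Add 1 hour layover in Miravel → 03:31 UTC.
Add 10 hours 48 minutes leg 3 → 14:19 UTC.
Suva is UTC+12:00, so local arrival = 14:19 + 12:00 = 02:19 on Dec 30.

02:19 on December 30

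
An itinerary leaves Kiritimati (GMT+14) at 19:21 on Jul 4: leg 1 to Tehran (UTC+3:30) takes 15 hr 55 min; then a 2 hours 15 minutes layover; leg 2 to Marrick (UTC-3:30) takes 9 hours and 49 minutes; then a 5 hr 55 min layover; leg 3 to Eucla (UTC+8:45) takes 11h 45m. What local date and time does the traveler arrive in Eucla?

Convert departure to UTC: 19:21 − 14:00 = 05:21 UTC on Jul 4.
Add 15 hours and 55 minutes leg 1 → 21:16 UTC.
Add 2 hours 15 minutes layover in Tehran → 23:31 UTC.
Add 9 hours and 49 minutes leg 2 → 09:20 UTC (Jul 5).
Add 5 hours 55 minutes layover in Marrick → 15:15 UTC.
Add 11 hours and 45 minutes leg 3 → 03:00 UTC (Jul 6).
Eucla is UTC+8:45, so local arrival = 03:00 + 8:45 = 11:45 on Jul 6.

11:45 on Jul 6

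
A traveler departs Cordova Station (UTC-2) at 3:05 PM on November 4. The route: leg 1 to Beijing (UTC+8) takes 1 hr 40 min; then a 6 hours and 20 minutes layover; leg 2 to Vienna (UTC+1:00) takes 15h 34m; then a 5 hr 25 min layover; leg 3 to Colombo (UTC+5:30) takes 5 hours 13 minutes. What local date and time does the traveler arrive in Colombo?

8:47 AM on Nov 6

Convert departure to UTC: 3:05 PM + 2:00 = 5:05 PM UTC on Nov 4.
Add 1 hour 40 minutes leg 1 → 6:45 PM UTC.
Add 6 hours 20 minutes layover in Beijing → 1:05 AM UTC (Nov 5).
Add 15 hours 34 minutes leg 2 → 4:39 PM UTC.
Add 5 hours and 25 minutes layover in Vienna → 10:04 PM UTC.
Add 5 hours 13 minutes leg 3 → 3:17 AM UTC (Nov 6).
Colombo is UTC+5:30, so local arrival = 3:17 AM + 5:30 = 8:47 AM on Nov 6.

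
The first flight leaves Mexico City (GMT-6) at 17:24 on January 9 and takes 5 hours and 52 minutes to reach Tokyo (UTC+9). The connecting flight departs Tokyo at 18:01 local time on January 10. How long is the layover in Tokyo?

Convert departure to UTC: 17:24 + 6:00 = 23:24 UTC on Jan 9.
Add 5 hours 52 minutes flight time → 05:16 UTC (Jan 10).
Tokyo is UTC+9:00, so local arrival = 05:16 + 9:00 = 14:16 on Jan 10.
Layover = 18:01 − 14:16 = 3 hours 45 minutes.

3 hours 45 minutes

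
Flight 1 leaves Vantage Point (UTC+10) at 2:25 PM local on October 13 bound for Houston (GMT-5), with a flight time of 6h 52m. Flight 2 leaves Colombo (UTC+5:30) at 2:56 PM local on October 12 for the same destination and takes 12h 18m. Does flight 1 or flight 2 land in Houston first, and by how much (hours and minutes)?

Flight 1 in UTC: 2:25 PM − 10:00 = 4:25 AM on Oct 13.
+6 hours and 52 minutes → arrive 11:17 AM UTC on Oct 13.
Flight 2 in UTC: 2:56 PM − 5:30 = 9:26 AM on Oct 12.
+12 hours 18 minutes → arrive 9:44 PM UTC on Oct 12.
Flight 2 lands earlier by 13 hours 33 minutes.

the second, by 13 hours 33 minutes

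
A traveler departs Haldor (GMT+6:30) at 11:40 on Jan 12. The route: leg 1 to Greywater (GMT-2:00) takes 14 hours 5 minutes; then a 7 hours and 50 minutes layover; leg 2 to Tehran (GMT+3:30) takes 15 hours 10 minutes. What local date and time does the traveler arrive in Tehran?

21:45 on January 13

Convert departure to UTC: 11:40 − 6:30 = 05:10 UTC on Jan 12.
Add 14 hours and 5 minutes leg 1 → 19:15 UTC.
Add 7 hours and 50 minutes layover in Greywater → 03:05 UTC (Jan 13).
Add 15 hours 10 minutes leg 2 → 18:15 UTC.
Tehran is UTC+3:30, so local arrival = 18:15 + 3:30 = 21:45 on Jan 13.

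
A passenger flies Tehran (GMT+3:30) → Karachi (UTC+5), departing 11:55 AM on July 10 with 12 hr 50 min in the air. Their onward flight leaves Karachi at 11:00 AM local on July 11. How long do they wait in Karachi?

8 hours 45 minutes

Convert departure to UTC: 11:55 AM − 3:30 = 8:25 AM UTC on Jul 10.
Add 12 hours 50 minutes flight time → 9:15 PM UTC.
Karachi is UTC+5:00, so local arrival = 9:15 PM + 5:00 = 2:15 AM on Jul 11.
Layover = 11:00 AM − 2:15 AM = 8 hours 45 minutes.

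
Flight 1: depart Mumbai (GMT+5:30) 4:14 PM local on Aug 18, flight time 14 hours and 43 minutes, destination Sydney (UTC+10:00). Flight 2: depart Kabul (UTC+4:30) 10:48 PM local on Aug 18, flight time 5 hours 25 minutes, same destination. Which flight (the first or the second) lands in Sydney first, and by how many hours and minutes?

Flight 1 in UTC: 4:14 PM − 5:30 = 10:44 AM on Aug 18.
+14 hours 43 minutes → arrive 1:27 AM UTC on Aug 19.
Flight 2 in UTC: 10:48 PM − 4:30 = 6:18 PM on Aug 18.
+5 hours and 25 minutes → arrive 11:43 PM UTC on Aug 18.
Flight 2 lands earlier by 1 hour 44 minutes.

the second, by 1 hour 44 minutes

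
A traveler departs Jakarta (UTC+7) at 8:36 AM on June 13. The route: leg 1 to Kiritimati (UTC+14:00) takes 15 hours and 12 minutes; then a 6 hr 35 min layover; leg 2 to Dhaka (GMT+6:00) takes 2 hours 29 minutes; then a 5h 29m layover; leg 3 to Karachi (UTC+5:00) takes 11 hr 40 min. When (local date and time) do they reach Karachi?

12:01 AM on Jun 15

Convert departure to UTC: 8:36 AM − 7:00 = 1:36 AM UTC on Jun 13.
Add 15 hours 12 minutes leg 1 → 4:48 PM UTC.
Add 6 hours 35 minutes layover in Kiritimati → 11:23 PM UTC.
Add 2 hours 29 minutes leg 2 → 1:52 AM UTC (Jun 14).
Add 5 hours and 29 minutes layover in Dhaka → 7:21 AM UTC.
Add 11 hours 40 minutes leg 3 → 7:01 PM UTC.
Karachi is UTC+5:00, so local arrival = 7:01 PM + 5:00 = 12:01 AM on Jun 15.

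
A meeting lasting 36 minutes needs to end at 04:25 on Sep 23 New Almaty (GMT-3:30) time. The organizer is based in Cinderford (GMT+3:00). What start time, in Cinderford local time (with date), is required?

10:19 on September 23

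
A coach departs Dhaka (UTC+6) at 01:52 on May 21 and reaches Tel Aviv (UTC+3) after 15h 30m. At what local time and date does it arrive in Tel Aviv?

Tel Aviv is 3:00 behind Dhaka.
After 15 hours 30 minutes it is 17:22 in Dhaka.
Shift by the zone difference: 17:22 − 3:00 = 14:22 on May 21 in Tel Aviv.

14:22 on May 21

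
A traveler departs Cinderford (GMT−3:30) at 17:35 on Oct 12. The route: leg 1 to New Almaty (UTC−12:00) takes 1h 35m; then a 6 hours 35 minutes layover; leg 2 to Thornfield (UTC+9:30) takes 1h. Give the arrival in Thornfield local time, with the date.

15:45 on October 13

Convert departure to UTC: 17:35 + 3:30 = 21:05 UTC on Oct 12.
Add 1 hour 35 minutes leg 1 → 22:40 UTC.
Add 6 hours and 35 minutes layover in New Almaty → 05:15 UTC (Oct 13).
Add 1 hour leg 2 → 06:15 UTC.
Thornfield is UTC+9:30, so local arrival = 06:15 + 9:30 = 15:45 on Oct 13.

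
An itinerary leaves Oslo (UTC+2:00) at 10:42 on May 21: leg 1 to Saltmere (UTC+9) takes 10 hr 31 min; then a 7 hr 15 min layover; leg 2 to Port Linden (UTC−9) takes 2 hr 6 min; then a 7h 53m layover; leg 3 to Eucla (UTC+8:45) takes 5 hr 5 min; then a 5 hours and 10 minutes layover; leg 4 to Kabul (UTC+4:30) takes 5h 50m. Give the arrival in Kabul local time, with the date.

Convert departure to UTC: 10:42 − 2:00 = 08:42 UTC on May 21.
Add 10 hours and 31 minutes leg 1 → 19:13 UTC.
Add 7 hours and 15 minutes layover in Saltmere → 02:28 UTC (May 22).
Add 2 hours and 6 minutes leg 2 → 04:34 UTC.
Add 7 hours and 53 minutes layover in Port Linden → 12:27 UTC.
Add 5 hours 5 minutes leg 3 → 17:32 UTC.
Add 5 hours and 10 minutes layover in Eucla → 22:42 UTC.
Add 5 hours 50 minutes leg 4 → 04:32 UTC (May 23).
Kabul is UTC+4:30, so local arrival = 04:32 + 4:30 = 09:02 on May 23.

09:02 on May 23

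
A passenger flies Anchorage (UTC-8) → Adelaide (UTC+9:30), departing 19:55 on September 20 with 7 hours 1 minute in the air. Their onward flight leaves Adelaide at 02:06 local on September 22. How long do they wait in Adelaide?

5 hours 40 minutes

Convert departure to UTC: 19:55 + 8:00 = 03:55 UTC on Sep 21.
Add 7 hours 1 minute flight time → 10:56 UTC.
Adelaide is UTC+9:30, so local arrival = 10:56 + 9:30 = 20:26 on Sep 21.
Layover = 02:06 − 20:26 (+1 day) = 5 hours 40 minutes.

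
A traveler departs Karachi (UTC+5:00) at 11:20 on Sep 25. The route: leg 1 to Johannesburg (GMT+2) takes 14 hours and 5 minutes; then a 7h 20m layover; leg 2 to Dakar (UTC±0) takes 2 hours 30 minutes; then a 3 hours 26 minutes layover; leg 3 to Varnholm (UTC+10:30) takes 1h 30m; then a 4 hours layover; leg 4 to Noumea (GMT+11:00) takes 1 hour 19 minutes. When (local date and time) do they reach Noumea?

Convert departure to UTC: 11:20 − 5:00 = 06:20 UTC on Sep 25.
Add 14 hours and 5 minutes leg 1 → 20:25 UTC.
Add 7 hours 20 minutes layover in Johannesburg → 03:45 UTC (Sep 26).
Add 2 hours 30 minutes leg 2 → 06:15 UTC.
Add 3 hours 26 minutes layover in Dakar → 09:41 UTC.
Add 1 hour and 30 minutes leg 3 → 11:11 UTC.
Add 4 hours layover in Varnholm → 15:11 UTC.
Add 1 hour 19 minutes leg 4 → 16:30 UTC.
Noumea is UTC+11:00, so local arrival = 16:30 + 11:00 = 03:30 on Sep 27.

03:30 on September 27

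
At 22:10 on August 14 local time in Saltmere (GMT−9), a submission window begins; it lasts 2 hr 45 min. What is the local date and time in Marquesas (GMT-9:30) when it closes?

00:25 on August 15

Convert start to UTC: 22:10 + 9:00 = 07:10 UTC on Aug 15.
Add 2 hours and 45 minutes duration → 09:55 UTC.
Marquesas is UTC−9:30, so local end time = 09:55 − 9:30 = 00:25 on Aug 15.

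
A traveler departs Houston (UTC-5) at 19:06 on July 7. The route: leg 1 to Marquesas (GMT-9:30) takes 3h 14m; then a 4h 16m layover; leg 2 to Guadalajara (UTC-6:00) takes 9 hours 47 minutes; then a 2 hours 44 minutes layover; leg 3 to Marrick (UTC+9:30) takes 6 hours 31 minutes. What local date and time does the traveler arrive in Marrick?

Convert departure to UTC: 19:06 + 5:00 = 00:06 UTC on Jul 8.
Add 3 hours and 14 minutes leg 1 → 03:20 UTC.
Add 4 hours and 16 minutes layover in Marquesas → 07:36 UTC.
Add 9 hours and 47 minutes leg 2 → 17:23 UTC.
Add 2 hours 44 minutes layover in Guadalajara → 20:07 UTC.
Add 6 hours 31 minutes leg 3 → 02:38 UTC (Jul 9).
Marrick is UTC+9:30, so local arrival = 02:38 + 9:30 = 12:08 on Jul 9.

12:08 on Jul 9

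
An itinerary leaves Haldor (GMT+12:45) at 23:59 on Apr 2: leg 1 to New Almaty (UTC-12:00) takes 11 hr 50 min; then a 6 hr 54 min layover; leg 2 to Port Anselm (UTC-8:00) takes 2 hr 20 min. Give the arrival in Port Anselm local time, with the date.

00:18 on April 3

Convert departure to UTC: 23:59 − 12:45 = 11:14 UTC on Apr 2.
Add 11 hours and 50 minutes leg 1 → 23:04 UTC.
Add 6 hours 54 minutes layover in New Almaty → 05:58 UTC (Apr 3).
Add 2 hours 20 minutes leg 2 → 08:18 UTC.
Port Anselm is UTC−8:00, so local arrival = 08:18 − 8:00 = 00:18 on Apr 3.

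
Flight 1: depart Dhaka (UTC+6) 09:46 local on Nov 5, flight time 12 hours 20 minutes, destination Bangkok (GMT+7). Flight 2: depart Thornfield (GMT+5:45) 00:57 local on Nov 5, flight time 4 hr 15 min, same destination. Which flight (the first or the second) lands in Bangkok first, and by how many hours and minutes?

the second, by 16 hours 39 minutes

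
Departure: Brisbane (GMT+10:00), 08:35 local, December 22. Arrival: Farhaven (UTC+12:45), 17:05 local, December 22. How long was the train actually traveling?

Farhaven is 2:45 ahead of Brisbane.
Clock-face elapsed time (ignoring zones) is 8 hours 30 minutes.
Actual elapsed = 8 hours 30 minutes − 2:45 = 5 hours 45 minutes.

5 hours 45 minutes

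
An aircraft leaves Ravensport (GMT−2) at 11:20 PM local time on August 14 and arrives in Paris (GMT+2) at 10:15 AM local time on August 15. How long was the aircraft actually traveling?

6 hours 55 minutes

Departure in UTC: 11:20 PM + 2:00 = 1:20 AM on Aug 15.
Arrival in UTC: 10:15 AM − 2:00 = 8:15 AM on Aug 15.
Elapsed = 8:15 AM − 1:20 AM = 6 hours 55 minutes.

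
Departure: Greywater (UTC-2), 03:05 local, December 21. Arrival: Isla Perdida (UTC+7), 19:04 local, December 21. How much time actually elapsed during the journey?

6 hours 59 minutes

Isla Perdida is 9:00 ahead of Greywater.
Clock-face elapsed time (ignoring zones) is 15 hours 59 minutes.
Actual elapsed = 15 hours 59 minutes − 9:00 = 6 hours 59 minutes.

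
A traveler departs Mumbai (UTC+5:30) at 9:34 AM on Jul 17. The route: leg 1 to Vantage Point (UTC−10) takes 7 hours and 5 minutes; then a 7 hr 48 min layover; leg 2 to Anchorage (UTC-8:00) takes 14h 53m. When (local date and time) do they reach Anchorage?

Convert departure to UTC: 9:34 AM − 5:30 = 4:04 AM UTC on Jul 17.
Add 7 hours 5 minutes leg 1 → 11:09 AM UTC.
Add 7 hours and 48 minutes layover in Vantage Point → 6:57 PM UTC.
Add 14 hours 53 minutes leg 2 → 9:50 AM UTC (Jul 18).
Anchorage is UTC−8:00, so local arrival = 9:50 AM − 8:00 = 1:50 AM on Jul 18.

1:50 AM on Jul 18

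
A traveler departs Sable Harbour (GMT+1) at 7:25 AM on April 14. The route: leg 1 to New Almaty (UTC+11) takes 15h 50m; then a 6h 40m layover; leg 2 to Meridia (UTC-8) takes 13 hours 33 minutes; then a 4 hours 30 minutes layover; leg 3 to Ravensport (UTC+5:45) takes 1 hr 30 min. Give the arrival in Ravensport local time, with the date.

6:13 AM on April 16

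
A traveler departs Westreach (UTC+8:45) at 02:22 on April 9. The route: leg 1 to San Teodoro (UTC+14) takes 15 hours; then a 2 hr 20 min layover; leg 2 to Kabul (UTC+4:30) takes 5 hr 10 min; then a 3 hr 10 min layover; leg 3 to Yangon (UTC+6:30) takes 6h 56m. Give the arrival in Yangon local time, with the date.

08:43 on Apr 10

Convert departure to UTC: 02:22 − 8:45 = 17:37 UTC on Apr 8.
Add 15 hours leg 1 → 08:37 UTC (Apr 9).
Add 2 hours 20 minutes layover in San Teodoro → 10:57 UTC.
Add 5 hours and 10 minutes leg 2 → 16:07 UTC.
Add 3 hours 10 minutes layover in Kabul → 19:17 UTC.
Add 6 hours 56 minutes leg 3 → 02:13 UTC (Apr 10).
Yangon is UTC+6:30, so local arrival = 02:13 + 6:30 = 08:43 on Apr 10.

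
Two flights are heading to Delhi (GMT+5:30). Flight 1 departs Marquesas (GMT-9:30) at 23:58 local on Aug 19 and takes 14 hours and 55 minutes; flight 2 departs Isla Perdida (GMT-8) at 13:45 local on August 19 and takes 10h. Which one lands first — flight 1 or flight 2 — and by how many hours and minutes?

Flight 1 in UTC: 23:58 + 9:30 = 09:28 on Aug 20.
+14 hours 55 minutes → arrive 00:23 UTC on Aug 21.
Flight 2 in UTC: 13:45 + 8:00 = 21:45 on Aug 19.
+10 hours → arrive 07:45 UTC on Aug 20.
Flight 2 lands earlier by 16 hours 38 minutes.

the second, by 16 hours 38 minutes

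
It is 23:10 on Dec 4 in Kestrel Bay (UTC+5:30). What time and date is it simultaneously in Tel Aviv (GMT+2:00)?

19:40 on Dec 4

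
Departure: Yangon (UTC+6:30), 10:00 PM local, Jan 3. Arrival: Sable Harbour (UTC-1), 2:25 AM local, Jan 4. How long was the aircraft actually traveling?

Departure in UTC: 10:00 PM − 6:30 = 3:30 PM on Jan 3.
Arrival in UTC: 2:25 AM + 1:00 = 3:25 AM on Jan 4.
Elapsed = 3:25 AM − 3:30 PM (+1 day) = 11 hours 55 minutes.

11 hours 55 minutes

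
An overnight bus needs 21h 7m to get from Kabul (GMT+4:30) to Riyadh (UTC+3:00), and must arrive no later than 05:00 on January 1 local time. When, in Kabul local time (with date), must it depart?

Target arrival in UTC: 05:00 − 3:00 = 02:00 on Jan 1.
Subtract 21 hours 7 minutes → departure 04:53 UTC on Dec 31.
Kabul is UTC+4:30: 04:53 + 4:30 = 09:23 on Dec 31.

09:23 on December 31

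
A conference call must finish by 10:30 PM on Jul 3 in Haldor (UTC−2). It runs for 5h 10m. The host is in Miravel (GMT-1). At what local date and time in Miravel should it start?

6:20 PM on July 3

Target end time in UTC: 10:30 PM + 2:00 = 12:30 AM on Jul 4.
Subtract 5 hours and 10 minutes → start 7:20 PM UTC on Jul 3.
Miravel is UTC−1:00: 7:20 PM − 1:00 = 6:20 PM on Jul 3.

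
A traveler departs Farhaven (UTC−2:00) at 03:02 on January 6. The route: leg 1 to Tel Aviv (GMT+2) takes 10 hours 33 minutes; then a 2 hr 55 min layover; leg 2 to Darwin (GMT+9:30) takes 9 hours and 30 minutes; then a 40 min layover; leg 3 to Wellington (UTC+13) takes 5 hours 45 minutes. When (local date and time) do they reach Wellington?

23:25 on January 7

Convert departure to UTC: 03:02 + 2:00 = 05:02 UTC on Jan 6.
Add 10 hours and 33 minutes leg 1 → 15:35 UTC.
Add 2 hours 55 minutes layover in Tel Aviv → 18:30 UTC.
Add 9 hours 30 minutes leg 2 → 04:00 UTC (Jan 7).
Add 40 minutes layover in Darwin → 04:40 UTC.
Add 5 hours and 45 minutes leg 3 → 10:25 UTC.
Wellington is UTC+13:00, so local arrival = 10:25 + 13:00 = 23:25 on Jan 7.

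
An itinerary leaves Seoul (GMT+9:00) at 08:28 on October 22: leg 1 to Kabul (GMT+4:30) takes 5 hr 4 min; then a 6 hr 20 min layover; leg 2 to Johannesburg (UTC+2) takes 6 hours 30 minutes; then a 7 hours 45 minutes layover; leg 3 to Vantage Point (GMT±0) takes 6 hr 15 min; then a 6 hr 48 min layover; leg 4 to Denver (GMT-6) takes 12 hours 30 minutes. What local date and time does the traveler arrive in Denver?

20:40 on Oct 23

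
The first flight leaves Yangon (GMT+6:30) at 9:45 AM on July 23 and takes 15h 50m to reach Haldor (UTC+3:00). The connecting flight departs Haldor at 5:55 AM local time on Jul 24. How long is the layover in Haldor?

7 hours 50 minutes

Convert departure to UTC: 9:45 AM − 6:30 = 3:15 AM UTC on Jul 23.
Add 15 hours and 50 minutes flight time → 7:05 PM UTC.
Haldor is UTC+3:00, so local arrival = 7:05 PM + 3:00 = 10:05 PM on Jul 23.
Layover = 5:55 AM − 10:05 PM (+1 day) = 7 hours 50 minutes.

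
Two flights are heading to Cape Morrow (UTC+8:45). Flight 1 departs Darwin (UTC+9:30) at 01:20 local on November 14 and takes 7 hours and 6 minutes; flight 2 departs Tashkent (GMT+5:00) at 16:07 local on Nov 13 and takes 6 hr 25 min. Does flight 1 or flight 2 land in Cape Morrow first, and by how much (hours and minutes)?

Flight 1 in UTC: 01:20 − 9:30 = 15:50 on Nov 13.
+7 hours and 6 minutes → arrive 22:56 UTC on Nov 13.
Flight 2 in UTC: 16:07 − 5:00 = 11:07 on Nov 13.
+6 hours and 25 minutes → arrive 17:32 UTC on Nov 13.
Flight 2 lands earlier by 5 hours 24 minutes.

the second, by 5 hours 24 minutes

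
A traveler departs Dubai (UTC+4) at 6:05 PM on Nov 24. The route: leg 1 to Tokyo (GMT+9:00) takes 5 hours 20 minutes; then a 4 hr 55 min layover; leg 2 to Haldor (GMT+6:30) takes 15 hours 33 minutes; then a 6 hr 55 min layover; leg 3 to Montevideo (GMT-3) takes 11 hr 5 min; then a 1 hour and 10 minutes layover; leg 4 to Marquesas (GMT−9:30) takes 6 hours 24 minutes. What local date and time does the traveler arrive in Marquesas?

Convert departure to UTC: 6:05 PM − 4:00 = 2:05 PM UTC on Nov 24.
Add 5 hours and 20 minutes leg 1 → 7:25 PM UTC.
Add 4 hours 55 minutes layover in Tokyo → 12:20 AM UTC (Nov 25).
Add 15 hours 33 minutes leg 2 → 3:53 PM UTC.
Add 6 hours and 55 minutes layover in Haldor → 10:48 PM UTC.
Add 11 hours and 5 minutes leg 3 → 9:53 AM UTC (Nov 26).
Add 1 hour and 10 minutes layover in Montevideo → 11:03 AM UTC.
Add 6 hours 24 minutes leg 4 → 5:27 PM UTC.
Marquesas is UTC−9:30, so local arrival = 5:27 PM − 9:30 = 7:57 AM on Nov 26.

7:57 AM on November 26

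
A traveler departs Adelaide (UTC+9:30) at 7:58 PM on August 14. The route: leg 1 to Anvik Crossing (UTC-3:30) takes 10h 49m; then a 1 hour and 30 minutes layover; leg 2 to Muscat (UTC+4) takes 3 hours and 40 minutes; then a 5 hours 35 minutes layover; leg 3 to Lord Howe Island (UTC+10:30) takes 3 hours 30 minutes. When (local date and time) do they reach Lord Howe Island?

10:02 PM on August 15

Convert departure to UTC: 7:58 PM − 9:30 = 10:28 AM UTC on Aug 14.
Add 10 hours 49 minutes leg 1 → 9:17 PM UTC.
Add 1 hour and 30 minutes layover in Anvik Crossing → 10:47 PM UTC.
Add 3 hours 40 minutes leg 2 → 2:27 AM UTC (Aug 15).
Add 5 hours and 35 minutes layover in Muscat → 8:02 AM UTC.
Add 3 hours and 30 minutes leg 3 → 11:32 AM UTC.
Lord Howe Island is UTC+10:30, so local arrival = 11:32 AM + 10:30 = 10:02 PM on Aug 15.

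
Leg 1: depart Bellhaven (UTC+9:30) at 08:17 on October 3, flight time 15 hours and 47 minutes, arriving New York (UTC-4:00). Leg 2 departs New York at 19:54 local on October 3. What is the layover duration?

9 hours 20 minutes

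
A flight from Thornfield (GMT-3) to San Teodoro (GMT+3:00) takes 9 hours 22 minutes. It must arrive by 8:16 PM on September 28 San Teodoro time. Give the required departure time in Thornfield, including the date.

Target arrival in UTC: 8:16 PM − 3:00 = 5:16 PM on Sep 28.
Subtract 9 hours 22 minutes → departure 7:54 AM UTC on Sep 28.
Thornfield is UTC−3:00: 7:54 AM − 3:00 = 4:54 AM on Sep 28.

4:54 AM on Sep 28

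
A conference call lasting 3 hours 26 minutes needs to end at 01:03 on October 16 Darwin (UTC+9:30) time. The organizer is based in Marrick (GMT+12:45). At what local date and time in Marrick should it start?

Target end time in UTC: 01:03 − 9:30 = 15:33 on Oct 15.
Subtract 3 hours 26 minutes → start 12:07 UTC on Oct 15.
Marrick is UTC+12:45: 12:07 + 12:45 = 00:52 on Oct 16.

00:52 on October 16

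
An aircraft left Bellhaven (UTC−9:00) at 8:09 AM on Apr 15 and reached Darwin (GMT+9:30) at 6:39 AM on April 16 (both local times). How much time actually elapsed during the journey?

4 hours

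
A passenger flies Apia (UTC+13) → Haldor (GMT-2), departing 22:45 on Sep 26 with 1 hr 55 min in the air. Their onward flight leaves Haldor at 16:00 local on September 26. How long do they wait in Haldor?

6 hours 20 minutes

Convert departure to UTC: 22:45 − 13:00 = 09:45 UTC on Sep 26.
Add 1 hour and 55 minutes flight time → 11:40 UTC.
Haldor is UTC−2:00, so local arrival = 11:40 − 2:00 = 09:40 on Sep 26.
Layover = 16:00 − 09:40 = 6 hours 20 minutes.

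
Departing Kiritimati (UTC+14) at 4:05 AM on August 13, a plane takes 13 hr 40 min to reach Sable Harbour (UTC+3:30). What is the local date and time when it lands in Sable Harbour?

7:15 AM on August 13

Convert departure to UTC: 4:05 AM − 14:00 = 2:05 PM UTC on Aug 12.
Add 13 hours and 40 minutes travel time → 3:45 AM UTC (Aug 13).
Sable Harbour is UTC+3:30, so local arrival = 3:45 AM + 3:30 = 7:15 AM on Aug 13.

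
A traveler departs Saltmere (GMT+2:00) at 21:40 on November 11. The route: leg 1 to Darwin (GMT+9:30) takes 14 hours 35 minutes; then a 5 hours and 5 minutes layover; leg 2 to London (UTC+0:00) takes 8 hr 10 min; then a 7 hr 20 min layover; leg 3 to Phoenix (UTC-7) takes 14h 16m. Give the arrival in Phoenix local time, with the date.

Convert departure to UTC: 21:40 − 2:00 = 19:40 UTC on Nov 11.
Add 14 hours and 35 minutes leg 1 → 10:15 UTC (Nov 12).
Add 5 hours 5 minutes layover in Darwin → 15:20 UTC.
Add 8 hours and 10 minutes leg 2 → 23:30 UTC.
Add 7 hours and 20 minutes layover in London → 06:50 UTC (Nov 13).
Add 14 hours 16 minutes leg 3 → 21:06 UTC.
Phoenix is UTC−7:00, so local arrival = 21:06 − 7:00 = 14:06 on Nov 13.

14:06 on November 13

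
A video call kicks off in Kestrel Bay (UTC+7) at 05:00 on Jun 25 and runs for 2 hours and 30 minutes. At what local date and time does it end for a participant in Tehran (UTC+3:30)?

Convert start to UTC: 05:00 − 7:00 = 22:00 UTC on Jun 24.
Add 2 hours 30 minutes duration → 00:30 UTC (Jun 25).
Tehran is UTC+3:30, so local end time = 00:30 + 3:30 = 04:00 on Jun 25.

04:00 on June 25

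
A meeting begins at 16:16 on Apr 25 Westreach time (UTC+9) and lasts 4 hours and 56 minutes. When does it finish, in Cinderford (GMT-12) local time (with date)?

00:12 on Apr 25

Convert start to UTC: 16:16 − 9:00 = 07:16 UTC on Apr 25.
Add 4 hours and 56 minutes duration → 12:12 UTC.
Cinderford is UTC−12:00, so local end time = 12:12 − 12:00 = 00:12 on Apr 25.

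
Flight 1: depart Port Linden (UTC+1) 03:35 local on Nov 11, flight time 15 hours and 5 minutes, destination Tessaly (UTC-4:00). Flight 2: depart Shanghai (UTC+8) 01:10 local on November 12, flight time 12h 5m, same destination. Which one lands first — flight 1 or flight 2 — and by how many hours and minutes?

the first, by 11 hours 35 minutes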